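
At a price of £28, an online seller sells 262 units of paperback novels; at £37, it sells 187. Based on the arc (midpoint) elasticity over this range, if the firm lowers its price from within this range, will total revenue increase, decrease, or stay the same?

increase

Arc ε = (-75/9)(32.50/224.5) ≈ -1.206.
|ε| = 1.21 > 1, so demand is elastic. A price cut therefore raises total revenue.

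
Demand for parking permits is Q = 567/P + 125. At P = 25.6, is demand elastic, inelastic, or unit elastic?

inelastic

Q = 147.148, dQ/dP = -0.865.
ε = (dQ/dP)(P/Q) ≈ -0.151.
|ε| = 0.15 < 1.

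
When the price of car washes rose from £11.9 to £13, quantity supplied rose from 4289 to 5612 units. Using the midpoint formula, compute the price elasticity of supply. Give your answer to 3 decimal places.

ΔQ = 5612 − 4289 = 1323; ΔP = 13 − 11.9 = 1.1.
Midpoints: P̄ = 12.45, Q̄ = 4950.5.
ε_s = (ΔQ/ΔP)(P̄/Q̄) = (1323/1.1)(12.45/4950.5).

3.025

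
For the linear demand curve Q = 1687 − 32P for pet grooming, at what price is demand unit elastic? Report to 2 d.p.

26.36

For linear demand Q = a − bP, ε = −bP/(a − bP). |ε| = 1 when bP = a − bP, i.e. P = a/(2b).
P = 1687/(2·32) = 1687/64 = 26.3594.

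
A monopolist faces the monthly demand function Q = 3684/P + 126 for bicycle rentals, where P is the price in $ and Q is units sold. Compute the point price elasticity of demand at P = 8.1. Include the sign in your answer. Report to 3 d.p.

At P = 8.1, Q = 580.815.
dQ/dP = −3684/P² = -56.150.
ε = (dQ/dP)(P/Q) = (-56.150)(8.1/580.815).

-0.783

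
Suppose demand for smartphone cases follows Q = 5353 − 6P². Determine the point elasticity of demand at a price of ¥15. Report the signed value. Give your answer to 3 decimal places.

At P = 15, Q = 4003.
dQ/dP = −12P = -180.
ε = (dQ/dP)(P/Q) = (-180)(15/4003).

-0.674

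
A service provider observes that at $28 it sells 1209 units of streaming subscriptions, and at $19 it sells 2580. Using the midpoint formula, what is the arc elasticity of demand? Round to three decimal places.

ΔQ = 2580 − 1209 = 1371; ΔP = 19 − 28 = -9.
Midpoints: P̄ = 23.50, Q̄ = 1894.5.
ε = (ΔQ/ΔP)(P̄/Q̄) = (1371/-9)(23.50/1894.5).

-1.890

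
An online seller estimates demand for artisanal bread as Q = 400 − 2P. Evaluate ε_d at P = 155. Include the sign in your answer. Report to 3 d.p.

-3.444

At P = 155, Q = 90.
dQ/dP = −2.
ε = (dQ/dP)(P/Q) = (-2)(155/90).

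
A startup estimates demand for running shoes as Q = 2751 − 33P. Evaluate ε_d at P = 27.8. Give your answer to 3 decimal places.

At P = 27.8, Q = 1833.600.
dQ/dP = −33.
ε = (dQ/dP)(P/Q) = (-33)(27.8/1833.600).
|ε| < 1, so demand is inelastic at this price.

-0.500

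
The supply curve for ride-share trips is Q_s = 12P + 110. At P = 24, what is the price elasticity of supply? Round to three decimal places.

0.724

At P = 24, Q_s = 398.
dQ_s/dP = 12.
ε_s = (dQ_s/dP)(P/Q_s) = (12)(24/398).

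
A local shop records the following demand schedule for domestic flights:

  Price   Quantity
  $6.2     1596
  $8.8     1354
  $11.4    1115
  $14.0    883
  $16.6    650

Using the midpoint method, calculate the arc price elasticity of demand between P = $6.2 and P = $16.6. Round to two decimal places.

-0.92

At P = 6.2, Q = 1596; at P = 16.6, Q = 650.
ΔQ = -946, ΔP = 10.4. Midpoints: P̄ = 11.40, Q̄ = 1123.0.
ε = (ΔQ/ΔP)(P̄/Q̄) = (-946/10.4)(11.40/1123.0).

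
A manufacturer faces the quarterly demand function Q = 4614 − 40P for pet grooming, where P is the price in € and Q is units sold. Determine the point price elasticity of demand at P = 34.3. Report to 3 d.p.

At P = 34.3, Q = 3242.
dQ/dP = −40.
ε = (dQ/dP)(P/Q) = (-40)(34.3/3242).
|ε| < 1, so demand is inelastic at this price.

-0.423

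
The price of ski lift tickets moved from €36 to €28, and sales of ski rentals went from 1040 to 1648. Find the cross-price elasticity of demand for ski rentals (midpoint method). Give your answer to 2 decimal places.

ΔQ_x = 1648 − 1040 = 608; ΔP_y = 28 − 36 = -8.
Midpoints: P̄_y = 32.00, Q̄_x = 1344.0.
ε_xy = (ΔQ_x/ΔP_y)(P̄_y/Q̄_x) = (608/-8)(32.00/1344.0).

-1.81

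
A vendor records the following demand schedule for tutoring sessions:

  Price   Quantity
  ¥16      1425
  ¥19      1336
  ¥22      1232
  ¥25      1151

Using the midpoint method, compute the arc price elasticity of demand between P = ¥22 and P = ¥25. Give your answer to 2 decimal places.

At P = 22, Q = 1232; at P = 25, Q = 1151.
ΔQ = -81, ΔP = 3. Midpoints: P̄ = 23.50, Q̄ = 1191.5.
ε = (ΔQ/ΔP)(P̄/Q̄) = (-81/3)(23.50/1191.5).

-0.53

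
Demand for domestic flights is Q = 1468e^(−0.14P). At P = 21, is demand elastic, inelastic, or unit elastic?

elastic

Q = 77.607, dQ/dP = -10.865.
ε = (dQ/dP)(P/Q) ≈ -2.940.
|ε| = 2.94 > 1.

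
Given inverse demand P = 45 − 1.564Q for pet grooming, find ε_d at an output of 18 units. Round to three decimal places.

At Q = 18, P = 45 − 1.564(18) = 16.85.
dP/dQ = −1.564, so dQ/dP = 1/(−1.564) = -0.639.
ε = (dQ/dP)(P/Q) = (-0.639)(16.85/18).

-0.598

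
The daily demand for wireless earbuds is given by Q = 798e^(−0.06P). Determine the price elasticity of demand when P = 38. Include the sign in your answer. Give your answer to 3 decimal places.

At P = 38, Q = 81.623.
dQ/dP = −0.06·798e^(−0.06P) = −0.06Q = -4.897.
ε = (dQ/dP)(P/Q) = (-4.897)(38/81.623).

-2.280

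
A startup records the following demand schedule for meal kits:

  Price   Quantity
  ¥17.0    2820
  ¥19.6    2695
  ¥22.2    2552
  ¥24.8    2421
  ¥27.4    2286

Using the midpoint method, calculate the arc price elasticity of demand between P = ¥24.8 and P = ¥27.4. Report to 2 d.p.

-0.58

At P = 24.8, Q = 2421; at P = 27.4, Q = 2286.
ΔQ = -135, ΔP = 2.6. Midpoints: P̄ = 26.10, Q̄ = 2353.5.
ε = (ΔQ/ΔP)(P̄/Q̄) = (-135/2.6)(26.10/2353.5).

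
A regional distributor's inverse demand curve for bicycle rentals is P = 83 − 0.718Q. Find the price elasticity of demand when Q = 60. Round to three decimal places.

-0.927

At Q = 60, P = 83 − 0.718(60) = 39.92.
dP/dQ = −0.718, so dQ/dP = 1/(−0.718) = -1.393.
ε = (dQ/dP)(P/Q) = (-1.393)(39.92/60).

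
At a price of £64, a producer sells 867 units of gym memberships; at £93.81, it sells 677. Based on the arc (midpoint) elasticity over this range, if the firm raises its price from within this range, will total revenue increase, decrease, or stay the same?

increase

Arc ε = (-190/29.81)(78.91/772.0) ≈ -0.651.
|ε| = 0.65 < 1, so demand is inelastic. A price rise therefore raises total revenue.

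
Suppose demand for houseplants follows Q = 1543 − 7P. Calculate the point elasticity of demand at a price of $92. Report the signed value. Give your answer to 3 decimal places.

At P = 92, Q = 899.
dQ/dP = −7.
ε = (dQ/dP)(P/Q) = (-7)(92/899).

-0.716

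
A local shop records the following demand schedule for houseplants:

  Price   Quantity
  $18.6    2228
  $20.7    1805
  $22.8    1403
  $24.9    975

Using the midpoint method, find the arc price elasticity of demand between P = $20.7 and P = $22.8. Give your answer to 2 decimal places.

-2.60

At P = 20.7, Q = 1805; at P = 22.8, Q = 1403.
ΔQ = -402, ΔP = 2.1. Midpoints: P̄ = 21.75, Q̄ = 1604.0.
ε = (ΔQ/ΔP)(P̄/Q̄) = (-402/2.1)(21.75/1604.0).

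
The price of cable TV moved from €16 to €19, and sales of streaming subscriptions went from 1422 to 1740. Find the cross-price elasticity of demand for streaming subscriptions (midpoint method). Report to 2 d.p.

1.17

ΔQ_x = 1740 − 1422 = 318; ΔP_y = 19 − 16 = 3.
Midpoints: P̄_y = 17.50, Q̄_x = 1581.0.
ε_xy = (ΔQ_x/ΔP_y)(P̄_y/Q̄_x) = (318/3)(17.50/1581.0).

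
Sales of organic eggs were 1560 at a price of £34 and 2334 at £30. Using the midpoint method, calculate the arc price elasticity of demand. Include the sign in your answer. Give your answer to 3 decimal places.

ΔQ = 2334 − 1560 = 774; ΔP = 30 − 34 = -4.
Midpoints: P̄ = 32.00, Q̄ = 1947.0.
ε = (ΔQ/ΔP)(P̄/Q̄) = (774/-4)(32.00/1947.0).

-3.180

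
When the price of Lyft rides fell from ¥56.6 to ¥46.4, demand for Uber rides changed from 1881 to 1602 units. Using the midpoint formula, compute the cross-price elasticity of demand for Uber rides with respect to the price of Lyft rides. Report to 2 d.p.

ΔQ_x = 1602 − 1881 = -279; ΔP_y = 46.4 − 56.6 = -10.2.
Midpoints: P̄_y = 51.50, Q̄_x = 1741.5.
ε_xy = (ΔQ_x/ΔP_y)(P̄_y/Q̄_x) = (-279/-10.2)(51.50/1741.5).

0.81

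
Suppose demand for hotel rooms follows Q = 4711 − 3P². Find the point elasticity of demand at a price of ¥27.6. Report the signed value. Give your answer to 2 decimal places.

At P = 27.6, Q = 2425.720.
dQ/dP = −6P = -165.600.
ε = (dQ/dP)(P/Q) = (-165.600)(27.6/2425.720).

-1.88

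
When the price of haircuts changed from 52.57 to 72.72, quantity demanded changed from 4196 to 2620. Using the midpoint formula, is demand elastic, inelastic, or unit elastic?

elastic

Arc ε ≈ -1.438.
|ε| = 1.44 > 1.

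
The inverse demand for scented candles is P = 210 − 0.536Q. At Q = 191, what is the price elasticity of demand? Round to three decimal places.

-1.051

At Q = 191, P = 210 − 0.536(191) = 107.62.
dP/dQ = −0.536, so dQ/dP = 1/(−0.536) = -1.866.
ε = (dQ/dP)(P/Q) = (-1.866)(107.62/191).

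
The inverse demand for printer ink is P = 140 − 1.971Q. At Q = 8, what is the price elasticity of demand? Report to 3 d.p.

-7.879

At Q = 8, P = 140 − 1.971(8) = 124.23.
dP/dQ = −1.971, so dQ/dP = 1/(−1.971) = -0.507.
ε = (dQ/dP)(P/Q) = (-0.507)(124.23/8).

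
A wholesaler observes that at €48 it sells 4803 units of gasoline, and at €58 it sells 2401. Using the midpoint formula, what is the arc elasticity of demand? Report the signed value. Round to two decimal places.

-3.53

ΔQ = 2401 − 4803 = -2402; ΔP = 58 − 48 = 10.
Midpoints: P̄ = 53.00, Q̄ = 3602.0.
ε = (ΔQ/ΔP)(P̄/Q̄) = (-2402/10)(53.00/3602.0).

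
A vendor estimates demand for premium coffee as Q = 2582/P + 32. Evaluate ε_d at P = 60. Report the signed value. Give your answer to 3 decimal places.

-0.574

At P = 60, Q = 75.033.
dQ/dP = −2582/P² = -0.717.
ε = (dQ/dP)(P/Q) = (-0.717)(60/75.033).
|ε| < 1, so demand is inelastic at this price.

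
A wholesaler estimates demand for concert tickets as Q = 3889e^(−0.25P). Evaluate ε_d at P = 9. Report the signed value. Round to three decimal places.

At P = 9, Q = 409.898.
dQ/dP = −0.25·3889e^(−0.25P) = −0.25Q = -102.474.
ε = (dQ/dP)(P/Q) = (-102.474)(9/409.898).
|ε| > 1, so demand is elastic at this price.

-2.250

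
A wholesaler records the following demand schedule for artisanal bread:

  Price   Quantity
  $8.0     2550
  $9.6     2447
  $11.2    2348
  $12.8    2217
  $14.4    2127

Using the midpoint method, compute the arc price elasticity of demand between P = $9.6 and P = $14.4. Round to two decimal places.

At P = 9.6, Q = 2447; at P = 14.4, Q = 2127.
ΔQ = -320, ΔP = 4.8. Midpoints: P̄ = 12.00, Q̄ = 2287.0.
ε = (ΔQ/ΔP)(P̄/Q̄) = (-320/4.8)(12.00/2287.0).

-0.35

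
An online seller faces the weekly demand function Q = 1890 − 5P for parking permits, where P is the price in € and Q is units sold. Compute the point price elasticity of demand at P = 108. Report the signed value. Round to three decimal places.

-0.400

At P = 108, Q = 1350.
dQ/dP = −5.
ε = (dQ/dP)(P/Q) = (-5)(108/1350).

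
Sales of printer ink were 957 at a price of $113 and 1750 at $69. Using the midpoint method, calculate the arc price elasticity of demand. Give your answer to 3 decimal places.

-1.212

ΔQ = 1750 − 957 = 793; ΔP = 69 − 113 = -44.
Midpoints: P̄ = 91.00, Q̄ = 1353.5.
ε = (ΔQ/ΔP)(P̄/Q̄) = (793/-44)(91.00/1353.5).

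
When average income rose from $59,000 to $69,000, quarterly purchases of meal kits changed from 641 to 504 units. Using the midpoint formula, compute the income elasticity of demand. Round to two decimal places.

ΔQ = -137, ΔI = 10000. Midpoints: Ī = 64,000, Q̄ = 572.5.
ε_I = (ΔQ/ΔI)(Ī/Q̄) = (-137/10000)(64000/572.5).

-1.53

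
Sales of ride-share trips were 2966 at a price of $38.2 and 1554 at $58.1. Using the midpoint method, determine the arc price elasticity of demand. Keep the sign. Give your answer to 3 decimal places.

-1.512

ΔQ = 1554 − 2966 = -1412; ΔP = 58.1 − 38.2 = 19.9.
Midpoints: P̄ = 48.15, Q̄ = 2260.0.
ε = (ΔQ/ΔP)(P̄/Q̄) = (-1412/19.9)(48.15/2260.0).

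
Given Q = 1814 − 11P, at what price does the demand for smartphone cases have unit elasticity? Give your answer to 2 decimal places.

82.45

For linear demand Q = a − bP, ε = −bP/(a − bP). |ε| = 1 when bP = a − bP, i.e. P = a/(2b).
P = 1814/(2·11) = 1814/22 = 82.4545.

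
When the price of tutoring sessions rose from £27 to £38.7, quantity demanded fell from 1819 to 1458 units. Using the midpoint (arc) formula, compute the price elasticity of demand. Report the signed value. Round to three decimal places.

-0.619

ΔQ = 1458 − 1819 = -361; ΔP = 38.7 − 27 = 11.7.
Midpoints: P̄ = 32.85, Q̄ = 1638.5.
ε = (ΔQ/ΔP)(P̄/Q̄) = (-361/11.7)(32.85/1638.5).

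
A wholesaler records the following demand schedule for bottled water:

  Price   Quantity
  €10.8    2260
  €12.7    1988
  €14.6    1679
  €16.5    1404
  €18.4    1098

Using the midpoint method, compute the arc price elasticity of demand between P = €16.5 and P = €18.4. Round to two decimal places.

At P = 16.5, Q = 1404; at P = 18.4, Q = 1098.
ΔQ = -306, ΔP = 1.9. Midpoints: P̄ = 17.45, Q̄ = 1251.0.
ε = (ΔQ/ΔP)(P̄/Q̄) = (-306/1.9)(17.45/1251.0).

-2.25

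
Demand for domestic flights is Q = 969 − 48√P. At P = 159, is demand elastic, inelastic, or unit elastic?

Q = 363.743, dQ/dP = -1.903.
ε = (dQ/dP)(P/Q) ≈ -0.832.
|ε| = 0.83 < 1.

inelastic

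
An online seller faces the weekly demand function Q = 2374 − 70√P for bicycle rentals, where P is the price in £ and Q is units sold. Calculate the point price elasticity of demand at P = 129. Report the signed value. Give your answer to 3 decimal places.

At P = 129, Q = 1578.953.
dQ/dP = −70/(2√P) = -3.082.
ε = (dQ/dP)(P/Q) = (-3.082)(129/1578.953).
|ε| < 1, so demand is inelastic at this price.

-0.252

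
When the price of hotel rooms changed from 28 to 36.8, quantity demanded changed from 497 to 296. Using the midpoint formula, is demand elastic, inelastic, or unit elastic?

Arc ε ≈ -1.866.
|ε| = 1.87 > 1.

elastic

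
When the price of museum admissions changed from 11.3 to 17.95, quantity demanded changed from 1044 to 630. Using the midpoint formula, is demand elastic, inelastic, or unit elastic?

Arc ε ≈ -1.088.
|ε| = 1.09 > 1.

elastic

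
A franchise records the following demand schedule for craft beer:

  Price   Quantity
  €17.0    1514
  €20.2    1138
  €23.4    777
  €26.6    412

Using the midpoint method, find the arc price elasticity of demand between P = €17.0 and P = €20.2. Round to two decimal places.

-1.65

At P = 17.0, Q = 1514; at P = 20.2, Q = 1138.
ΔQ = -376, ΔP = 3.2. Midpoints: P̄ = 18.60, Q̄ = 1326.0.
ε = (ΔQ/ΔP)(P̄/Q̄) = (-376/3.2)(18.60/1326.0).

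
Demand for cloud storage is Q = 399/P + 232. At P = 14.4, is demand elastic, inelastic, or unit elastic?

Q = 259.708, dQ/dP = -1.924.
ε = (dQ/dP)(P/Q) ≈ -0.107.
|ε| = 0.11 < 1.

inelastic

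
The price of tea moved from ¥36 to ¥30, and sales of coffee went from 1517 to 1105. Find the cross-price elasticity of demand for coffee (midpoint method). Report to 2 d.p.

ΔQ_x = 1105 − 1517 = -412; ΔP_y = 30 − 36 = -6.
Midpoints: P̄_y = 33.00, Q̄_x = 1311.0.
ε_xy = (ΔQ_x/ΔP_y)(P̄_y/Q̄_x) = (-412/-6)(33.00/1311.0).

1.73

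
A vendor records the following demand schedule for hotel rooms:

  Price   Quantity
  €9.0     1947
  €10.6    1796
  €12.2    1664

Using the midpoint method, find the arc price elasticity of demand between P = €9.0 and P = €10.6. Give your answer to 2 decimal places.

At P = 9.0, Q = 1947; at P = 10.6, Q = 1796.
ΔQ = -151, ΔP = 1.6. Midpoints: P̄ = 9.80, Q̄ = 1871.5.
ε = (ΔQ/ΔP)(P̄/Q̄) = (-151/1.6)(9.80/1871.5).

-0.49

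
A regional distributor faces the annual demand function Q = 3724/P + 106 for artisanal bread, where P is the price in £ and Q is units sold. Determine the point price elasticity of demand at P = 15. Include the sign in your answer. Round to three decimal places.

At P = 15, Q = 354.267.
dQ/dP = −3724/P² = -16.551.
ε = (dQ/dP)(P/Q) = (-16.551)(15/354.267).

-0.701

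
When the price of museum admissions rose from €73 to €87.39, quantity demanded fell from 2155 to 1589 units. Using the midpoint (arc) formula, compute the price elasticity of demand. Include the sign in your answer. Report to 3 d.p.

ΔQ = 1589 − 2155 = -566; ΔP = 87.39 − 73 = 14.39.
Midpoints: P̄ = 80.19, Q̄ = 1872.0.
ε = (ΔQ/ΔP)(P̄/Q̄) = (-566/14.39)(80.19/1872.0).

-1.685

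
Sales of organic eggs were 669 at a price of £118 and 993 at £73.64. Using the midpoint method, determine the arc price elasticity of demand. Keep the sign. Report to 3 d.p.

ΔQ = 993 − 669 = 324; ΔP = 73.64 − 118 = -44.36.
Midpoints: P̄ = 95.82, Q̄ = 831.0.
ε = (ΔQ/ΔP)(P̄/Q̄) = (324/-44.36)(95.82/831.0).

-0.842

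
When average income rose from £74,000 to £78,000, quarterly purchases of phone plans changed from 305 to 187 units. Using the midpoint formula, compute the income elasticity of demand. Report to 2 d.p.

-9.11

ΔQ = -118, ΔI = 4000. Midpoints: Ī = 76,000, Q̄ = 246.0.
ε_I = (ΔQ/ΔI)(Ī/Q̄) = (-118/4000)(76000/246.0).
ε_I < 0, so the good is inferior.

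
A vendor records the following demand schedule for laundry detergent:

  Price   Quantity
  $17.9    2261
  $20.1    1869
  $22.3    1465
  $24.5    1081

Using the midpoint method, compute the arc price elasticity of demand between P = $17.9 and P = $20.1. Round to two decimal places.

At P = 17.9, Q = 2261; at P = 20.1, Q = 1869.
ΔQ = -392, ΔP = 2.2. Midpoints: P̄ = 19.00, Q̄ = 2065.0.
ε = (ΔQ/ΔP)(P̄/Q̄) = (-392/2.2)(19.00/2065.0).

-1.64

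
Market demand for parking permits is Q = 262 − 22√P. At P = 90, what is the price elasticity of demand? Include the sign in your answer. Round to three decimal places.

At P = 90, Q = 53.290.
dQ/dP = −22/(2√P) = -1.160.
ε = (dQ/dP)(P/Q) = (-1.160)(90/53.290).

-1.958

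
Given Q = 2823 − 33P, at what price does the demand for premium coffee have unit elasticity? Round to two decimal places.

42.77

For linear demand Q = a − bP, ε = −bP/(a − bP). |ε| = 1 when bP = a − bP, i.e. P = a/(2b).
P = 2823/(2·33) = 2823/66 = 42.7727.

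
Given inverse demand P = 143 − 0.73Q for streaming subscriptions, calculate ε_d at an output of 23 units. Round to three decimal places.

At Q = 23, P = 143 − 0.73(23) = 126.21.
dP/dQ = −0.73, so dQ/dP = 1/(−0.73) = -1.370.
ε = (dQ/dP)(P/Q) = (-1.370)(126.21/23).

-7.517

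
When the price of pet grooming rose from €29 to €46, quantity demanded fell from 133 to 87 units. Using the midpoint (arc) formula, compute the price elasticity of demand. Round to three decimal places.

-0.922

ΔQ = 87 − 133 = -46; ΔP = 46 − 29 = 17.
Midpoints: P̄ = 37.50, Q̄ = 110.0.
ε = (ΔQ/ΔP)(P̄/Q̄) = (-46/17)(37.50/110.0).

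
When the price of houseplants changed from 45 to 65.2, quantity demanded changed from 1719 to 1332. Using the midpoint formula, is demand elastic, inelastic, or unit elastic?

inelastic

Arc ε ≈ -0.692.
|ε| = 0.69 < 1.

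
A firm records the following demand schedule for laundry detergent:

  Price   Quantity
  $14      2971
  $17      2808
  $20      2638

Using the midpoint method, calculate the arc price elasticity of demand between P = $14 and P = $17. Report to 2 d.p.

-0.29

At P = 14, Q = 2971; at P = 17, Q = 2808.
ΔQ = -163, ΔP = 3. Midpoints: P̄ = 15.50, Q̄ = 2889.5.
ε = (ΔQ/ΔP)(P̄/Q̄) = (-163/3)(15.50/2889.5).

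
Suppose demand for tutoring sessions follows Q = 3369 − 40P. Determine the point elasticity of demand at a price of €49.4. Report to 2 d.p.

-1.42

At P = 49.4, Q = 1393.
dQ/dP = −40.
ε = (dQ/dP)(P/Q) = (-40)(49.4/1393).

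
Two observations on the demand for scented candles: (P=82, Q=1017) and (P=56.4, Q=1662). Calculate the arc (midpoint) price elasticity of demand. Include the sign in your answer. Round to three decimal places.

ΔQ = 1662 − 1017 = 645; ΔP = 56.4 − 82 = -25.6.
Midpoints: P̄ = 69.20, Q̄ = 1339.5.
ε = (ΔQ/ΔP)(P̄/Q̄) = (645/-25.6)(69.20/1339.5).

-1.302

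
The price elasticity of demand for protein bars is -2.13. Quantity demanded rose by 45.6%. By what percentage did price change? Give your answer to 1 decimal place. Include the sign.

-21.4%

%ΔP ≈ %ΔQ / ε = (45.6%)/(-2.13) = -21.41%.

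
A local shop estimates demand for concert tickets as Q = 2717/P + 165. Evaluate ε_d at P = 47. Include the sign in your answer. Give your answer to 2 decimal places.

At P = 47, Q = 222.809.
dQ/dP = −2717/P² = -1.230.
ε = (dQ/dP)(P/Q) = (-1.230)(47/222.809).

-0.26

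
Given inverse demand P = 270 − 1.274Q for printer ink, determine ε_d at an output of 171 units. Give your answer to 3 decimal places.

-0.239

At Q = 171, P = 270 − 1.274(171) = 52.15.
dP/dQ = −1.274, so dQ/dP = 1/(−1.274) = -0.785.
ε = (dQ/dP)(P/Q) = (-0.785)(52.15/171).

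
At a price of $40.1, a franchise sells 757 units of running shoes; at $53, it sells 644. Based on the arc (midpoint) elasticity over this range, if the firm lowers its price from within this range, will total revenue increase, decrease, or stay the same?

decrease

Arc ε = (-113/12.9)(46.55/700.5) ≈ -0.582.
|ε| = 0.58 < 1, so demand is inelastic. A price cut therefore reduces total revenue.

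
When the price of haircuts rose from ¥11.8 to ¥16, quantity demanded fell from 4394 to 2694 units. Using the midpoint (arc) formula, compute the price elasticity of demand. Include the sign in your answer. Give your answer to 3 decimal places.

-1.588

ΔQ = 2694 − 4394 = -1700; ΔP = 16 − 11.8 = 4.2.
Midpoints: P̄ = 13.90, Q̄ = 3544.0.
ε = (ΔQ/ΔP)(P̄/Q̄) = (-1700/4.2)(13.90/3544.0).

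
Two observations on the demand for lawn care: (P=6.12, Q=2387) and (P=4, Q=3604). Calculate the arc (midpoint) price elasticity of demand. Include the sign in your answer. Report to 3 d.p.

-0.970

ΔQ = 3604 − 2387 = 1217; ΔP = 4 − 6.12 = -2.12.
Midpoints: P̄ = 5.06, Q̄ = 2995.5.
ε = (ΔQ/ΔP)(P̄/Q̄) = (1217/-2.12)(5.06/2995.5).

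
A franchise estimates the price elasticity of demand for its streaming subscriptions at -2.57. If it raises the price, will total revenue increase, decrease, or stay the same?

decrease

|ε| = 2.57 > 1, so demand is elastic. A price rise therefore reduces total revenue.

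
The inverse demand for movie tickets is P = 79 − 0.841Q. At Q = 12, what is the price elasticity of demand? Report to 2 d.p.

At Q = 12, P = 79 − 0.841(12) = 68.91.
dP/dQ = −0.841, so dQ/dP = 1/(−0.841) = -1.189.
ε = (dQ/dP)(P/Q) = (-1.189)(68.91/12).

-6.83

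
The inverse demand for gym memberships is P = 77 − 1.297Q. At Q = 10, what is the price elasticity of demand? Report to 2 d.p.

-4.94

At Q = 10, P = 77 − 1.297(10) = 64.03.
dP/dQ = −1.297, so dQ/dP = 1/(−1.297) = -0.771.
ε = (dQ/dP)(P/Q) = (-0.771)(64.03/10).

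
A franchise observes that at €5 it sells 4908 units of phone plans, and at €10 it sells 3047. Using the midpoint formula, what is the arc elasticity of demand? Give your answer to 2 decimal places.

ΔQ = 3047 − 4908 = -1861; ΔP = 10 − 5 = 5.
Midpoints: P̄ = 7.50, Q̄ = 3977.5.
ε = (ΔQ/ΔP)(P̄/Q̄) = (-1861/5)(7.50/3977.5).

-0.70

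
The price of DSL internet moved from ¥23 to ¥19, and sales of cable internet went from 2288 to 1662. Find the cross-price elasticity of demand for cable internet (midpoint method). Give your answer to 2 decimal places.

ΔQ_x = 1662 − 2288 = -626; ΔP_y = 19 − 23 = -4.
Midpoints: P̄_y = 21.00, Q̄_x = 1975.0.
ε_xy = (ΔQ_x/ΔP_y)(P̄_y/Q̄_x) = (-626/-4)(21.00/1975.0).

1.66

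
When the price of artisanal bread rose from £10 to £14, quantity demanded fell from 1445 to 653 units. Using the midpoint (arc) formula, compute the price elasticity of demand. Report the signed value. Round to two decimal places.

ΔQ = 653 − 1445 = -792; ΔP = 14 − 10 = 4.
Midpoints: P̄ = 12.00, Q̄ = 1049.0.
ε = (ΔQ/ΔP)(P̄/Q̄) = (-792/4)(12.00/1049.0).

-2.27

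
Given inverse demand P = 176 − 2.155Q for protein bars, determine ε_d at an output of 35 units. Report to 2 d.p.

At Q = 35, P = 176 − 2.155(35) = 100.58.
dP/dQ = −2.155, so dQ/dP = 1/(−2.155) = -0.464.
ε = (dQ/dP)(P/Q) = (-0.464)(100.58/35).

-1.33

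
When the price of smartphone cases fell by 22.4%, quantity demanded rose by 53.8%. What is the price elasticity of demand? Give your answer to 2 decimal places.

-2.40

ε = %ΔQ / %ΔP = (53.8)/(-22.4) = -2.402.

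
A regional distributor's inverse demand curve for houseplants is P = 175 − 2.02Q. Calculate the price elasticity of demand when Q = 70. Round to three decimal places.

At Q = 70, P = 175 − 2.02(70) = 33.60.
dP/dQ = −2.02, so dQ/dP = 1/(−2.02) = -0.495.
ε = (dQ/dP)(P/Q) = (-0.495)(33.60/70).

-0.238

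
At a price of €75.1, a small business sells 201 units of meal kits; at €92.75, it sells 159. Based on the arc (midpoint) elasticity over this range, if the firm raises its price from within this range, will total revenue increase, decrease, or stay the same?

decrease

Arc ε = (-42/17.65)(83.92/180.0) ≈ -1.109.
|ε| = 1.11 > 1, so demand is elastic. A price rise therefore reduces total revenue.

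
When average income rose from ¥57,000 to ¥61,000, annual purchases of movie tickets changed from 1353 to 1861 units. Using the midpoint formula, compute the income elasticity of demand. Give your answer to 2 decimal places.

ΔQ = 508, ΔI = 4000. Midpoints: Ī = 59,000, Q̄ = 1607.0.
ε_I = (ΔQ/ΔI)(Ī/Q̄) = (508/4000)(59000/1607.0).

4.66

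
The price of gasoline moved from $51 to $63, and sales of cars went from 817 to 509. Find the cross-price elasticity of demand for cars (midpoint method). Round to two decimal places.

ΔQ_x = 509 − 817 = -308; ΔP_y = 63 − 51 = 12.
Midpoints: P̄_y = 57.00, Q̄_x = 663.0.
ε_xy = (ΔQ_x/ΔP_y)(P̄_y/Q̄_x) = (-308/12)(57.00/663.0).
ε_xy < 0, so the goods are complements.

-2.21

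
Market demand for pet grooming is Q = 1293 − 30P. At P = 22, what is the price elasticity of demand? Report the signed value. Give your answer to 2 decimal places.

-1.04

At P = 22, Q = 633.
dQ/dP = −30.
ε = (dQ/dP)(P/Q) = (-30)(22/633).
|ε| > 1, so demand is elastic at this price.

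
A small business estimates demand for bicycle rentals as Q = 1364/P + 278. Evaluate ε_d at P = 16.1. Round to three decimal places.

-0.234

At P = 16.1, Q = 362.720.
dQ/dP = −1364/P² = -5.262.
ε = (dQ/dP)(P/Q) = (-5.262)(16.1/362.720).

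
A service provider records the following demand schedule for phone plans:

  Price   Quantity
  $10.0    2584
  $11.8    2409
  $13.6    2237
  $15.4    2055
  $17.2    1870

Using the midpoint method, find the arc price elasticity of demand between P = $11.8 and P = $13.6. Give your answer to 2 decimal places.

-0.52

At P = 11.8, Q = 2409; at P = 13.6, Q = 2237.
ΔQ = -172, ΔP = 1.8. Midpoints: P̄ = 12.70, Q̄ = 2323.0.
ε = (ΔQ/ΔP)(P̄/Q̄) = (-172/1.8)(12.70/2323.0).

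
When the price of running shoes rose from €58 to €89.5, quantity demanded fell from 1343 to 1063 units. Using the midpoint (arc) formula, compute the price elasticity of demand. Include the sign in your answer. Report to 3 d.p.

-0.545

ΔQ = 1063 − 1343 = -280; ΔP = 89.5 − 58 = 31.5.
Midpoints: P̄ = 73.75, Q̄ = 1203.0.
ε = (ΔQ/ΔP)(P̄/Q̄) = (-280/31.5)(73.75/1203.0).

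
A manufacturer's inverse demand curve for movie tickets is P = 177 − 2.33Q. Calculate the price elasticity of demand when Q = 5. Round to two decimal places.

At Q = 5, P = 177 − 2.33(5) = 165.35.
dP/dQ = −2.33, so dQ/dP = 1/(−2.33) = -0.429.
ε = (dQ/dP)(P/Q) = (-0.429)(165.35/5).

-14.19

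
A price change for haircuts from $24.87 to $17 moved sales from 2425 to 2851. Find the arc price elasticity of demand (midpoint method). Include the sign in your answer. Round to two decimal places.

-0.43

ΔQ = 2851 − 2425 = 426; ΔP = 17 − 24.87 = -7.87.
Midpoints: P̄ = 20.94, Q̄ = 2638.0.
ε = (ΔQ/ΔP)(P̄/Q̄) = (426/-7.87)(20.94/2638.0).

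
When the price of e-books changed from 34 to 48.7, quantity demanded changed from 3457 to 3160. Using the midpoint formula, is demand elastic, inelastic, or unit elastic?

inelastic

Arc ε ≈ -0.253.
|ε| = 0.25 < 1.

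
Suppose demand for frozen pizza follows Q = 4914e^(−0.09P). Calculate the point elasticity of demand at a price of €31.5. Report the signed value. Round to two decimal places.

At P = 31.5, Q = 288.543.
dQ/dP = −0.09·4914e^(−0.09P) = −0.09Q = -25.969.
ε = (dQ/dP)(P/Q) = (-25.969)(31.5/288.543).
|ε| > 1, so demand is elastic at this price.

-2.84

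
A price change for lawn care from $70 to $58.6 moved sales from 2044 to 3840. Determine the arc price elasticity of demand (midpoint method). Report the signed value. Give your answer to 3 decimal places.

-3.443

ΔQ = 3840 − 2044 = 1796; ΔP = 58.6 − 70 = -11.4.
Midpoints: P̄ = 64.30, Q̄ = 2942.0.
ε = (ΔQ/ΔP)(P̄/Q̄) = (1796/-11.4)(64.30/2942.0).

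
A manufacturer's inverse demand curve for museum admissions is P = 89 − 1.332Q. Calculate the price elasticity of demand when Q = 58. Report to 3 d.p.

At Q = 58, P = 89 − 1.332(58) = 11.74.
dP/dQ = −1.332, so dQ/dP = 1/(−1.332) = -0.751.
ε = (dQ/dP)(P/Q) = (-0.751)(11.74/58).

-0.152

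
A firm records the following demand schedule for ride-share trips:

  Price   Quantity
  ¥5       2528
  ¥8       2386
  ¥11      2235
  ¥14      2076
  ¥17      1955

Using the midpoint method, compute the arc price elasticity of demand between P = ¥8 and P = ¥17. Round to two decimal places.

At P = 8, Q = 2386; at P = 17, Q = 1955.
ΔQ = -431, ΔP = 9. Midpoints: P̄ = 12.50, Q̄ = 2170.5.
ε = (ΔQ/ΔP)(P̄/Q̄) = (-431/9)(12.50/2170.5).

-0.28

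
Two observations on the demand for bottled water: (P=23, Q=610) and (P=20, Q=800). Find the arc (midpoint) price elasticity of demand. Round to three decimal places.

ΔQ = 800 − 610 = 190; ΔP = 20 − 23 = -3.
Midpoints: P̄ = 21.50, Q̄ = 705.0.
ε = (ΔQ/ΔP)(P̄/Q̄) = (190/-3)(21.50/705.0).

-1.931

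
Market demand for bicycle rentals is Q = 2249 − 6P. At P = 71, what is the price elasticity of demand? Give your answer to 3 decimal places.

At P = 71, Q = 1823.
dQ/dP = −6.
ε = (dQ/dP)(P/Q) = (-6)(71/1823).

-0.234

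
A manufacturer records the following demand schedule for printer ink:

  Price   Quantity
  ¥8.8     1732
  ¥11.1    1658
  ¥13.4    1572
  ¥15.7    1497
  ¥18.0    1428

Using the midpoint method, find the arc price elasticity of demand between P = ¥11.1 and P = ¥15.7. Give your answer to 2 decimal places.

At P = 11.1, Q = 1658; at P = 15.7, Q = 1497.
ΔQ = -161, ΔP = 4.6. Midpoints: P̄ = 13.40, Q̄ = 1577.5.
ε = (ΔQ/ΔP)(P̄/Q̄) = (-161/4.6)(13.40/1577.5).

-0.30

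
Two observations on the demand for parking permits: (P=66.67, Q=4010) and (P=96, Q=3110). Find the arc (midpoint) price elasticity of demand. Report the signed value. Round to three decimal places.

ΔQ = 3110 − 4010 = -900; ΔP = 96 − 66.67 = 29.33.
Midpoints: P̄ = 81.34, Q̄ = 3560.0.
ε = (ΔQ/ΔP)(P̄/Q̄) = (-900/29.33)(81.34/3560.0).

-0.701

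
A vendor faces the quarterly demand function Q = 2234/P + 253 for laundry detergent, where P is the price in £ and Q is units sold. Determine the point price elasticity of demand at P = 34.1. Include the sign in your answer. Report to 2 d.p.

At P = 34.1, Q = 318.513.
dQ/dP = −2234/P² = -1.921.
ε = (dQ/dP)(P/Q) = (-1.921)(34.1/318.513).
|ε| < 1, so demand is inelastic at this price.

-0.21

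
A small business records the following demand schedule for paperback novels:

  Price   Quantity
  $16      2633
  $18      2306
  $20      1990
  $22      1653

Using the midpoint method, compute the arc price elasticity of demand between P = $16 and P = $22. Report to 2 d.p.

-1.45

At P = 16, Q = 2633; at P = 22, Q = 1653.
ΔQ = -980, ΔP = 6. Midpoints: P̄ = 19.00, Q̄ = 2143.0.
ε = (ΔQ/ΔP)(P̄/Q̄) = (-980/6)(19.00/2143.0).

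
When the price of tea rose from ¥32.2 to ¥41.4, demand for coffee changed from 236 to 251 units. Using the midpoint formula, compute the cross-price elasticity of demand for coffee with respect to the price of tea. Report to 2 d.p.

ΔQ_x = 251 − 236 = 15; ΔP_y = 41.4 − 32.2 = 9.2.
Midpoints: P̄_y = 36.80, Q̄_x = 243.5.
ε_xy = (ΔQ_x/ΔP_y)(P̄_y/Q̄_x) = (15/9.2)(36.80/243.5).

0.25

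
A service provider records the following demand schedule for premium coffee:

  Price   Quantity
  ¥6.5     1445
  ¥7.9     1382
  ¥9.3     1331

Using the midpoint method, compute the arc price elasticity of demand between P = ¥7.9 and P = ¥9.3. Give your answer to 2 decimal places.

-0.23

At P = 7.9, Q = 1382; at P = 9.3, Q = 1331.
ΔQ = -51, ΔP = 1.4. Midpoints: P̄ = 8.60, Q̄ = 1356.5.
ε = (ΔQ/ΔP)(P̄/Q̄) = (-51/1.4)(8.60/1356.5).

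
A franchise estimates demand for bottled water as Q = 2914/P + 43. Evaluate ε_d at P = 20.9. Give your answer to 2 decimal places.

At P = 20.9, Q = 182.426.
dQ/dP = −2914/P² = -6.671.
ε = (dQ/dP)(P/Q) = (-6.671)(20.9/182.426).

-0.76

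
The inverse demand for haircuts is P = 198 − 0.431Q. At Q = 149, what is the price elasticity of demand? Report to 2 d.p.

-2.08

At Q = 149, P = 198 − 0.431(149) = 133.78.
dP/dQ = −0.431, so dQ/dP = 1/(−0.431) = -2.320.
ε = (dQ/dP)(P/Q) = (-2.320)(133.78/149).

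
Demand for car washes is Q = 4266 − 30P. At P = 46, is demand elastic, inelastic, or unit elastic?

inelastic

Q = 2886, dQ/dP = -30.
ε = (dQ/dP)(P/Q) ≈ -0.478.
|ε| = 0.48 < 1.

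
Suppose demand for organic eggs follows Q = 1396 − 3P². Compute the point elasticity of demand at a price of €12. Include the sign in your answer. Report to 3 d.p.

At P = 12, Q = 964.
dQ/dP = −6P = -72.
ε = (dQ/dP)(P/Q) = (-72)(12/964).
|ε| < 1, so demand is inelastic at this price.

-0.896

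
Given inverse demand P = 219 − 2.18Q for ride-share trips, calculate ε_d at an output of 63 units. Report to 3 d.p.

-0.595

At Q = 63, P = 219 − 2.18(63) = 81.66.
dP/dQ = −2.18, so dQ/dP = 1/(−2.18) = -0.459.
ε = (dQ/dP)(P/Q) = (-0.459)(81.66/63).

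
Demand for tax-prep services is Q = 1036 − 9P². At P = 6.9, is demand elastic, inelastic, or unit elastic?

elastic

Q = 607.510, dQ/dP = -124.200.
ε = (dQ/dP)(P/Q) ≈ -1.411.
|ε| = 1.41 > 1.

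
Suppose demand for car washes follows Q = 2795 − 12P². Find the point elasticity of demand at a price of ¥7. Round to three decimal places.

-0.533

At P = 7, Q = 2207.
dQ/dP = −24P = -168.
ε = (dQ/dP)(P/Q) = (-168)(7/2207).
|ε| < 1, so demand is inelastic at this price.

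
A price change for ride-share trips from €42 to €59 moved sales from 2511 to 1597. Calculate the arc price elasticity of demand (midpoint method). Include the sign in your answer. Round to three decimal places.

-1.322

ΔQ = 1597 − 2511 = -914; ΔP = 59 − 42 = 17.
Midpoints: P̄ = 50.50, Q̄ = 2054.0.
ε = (ΔQ/ΔP)(P̄/Q̄) = (-914/17)(50.50/2054.0).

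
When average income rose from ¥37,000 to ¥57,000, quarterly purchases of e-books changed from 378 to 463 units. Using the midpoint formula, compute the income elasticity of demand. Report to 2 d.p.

ΔQ = 85, ΔI = 20000. Midpoints: Ī = 47,000, Q̄ = 420.5.
ε_I = (ΔQ/ΔI)(Ī/Q̄) = (85/20000)(47000/420.5).
ε_I > 0, so the good is normal.

0.48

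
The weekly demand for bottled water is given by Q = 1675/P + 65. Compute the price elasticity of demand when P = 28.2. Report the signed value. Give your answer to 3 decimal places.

-0.477

At P = 28.2, Q = 124.397.
dQ/dP = −1675/P² = -2.106.
ε = (dQ/dP)(P/Q) = (-2.106)(28.2/124.397).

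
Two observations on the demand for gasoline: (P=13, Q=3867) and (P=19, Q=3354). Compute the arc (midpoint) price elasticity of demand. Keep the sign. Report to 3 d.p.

ΔQ = 3354 − 3867 = -513; ΔP = 19 − 13 = 6.
Midpoints: P̄ = 16.00, Q̄ = 3610.5.
ε = (ΔQ/ΔP)(P̄/Q̄) = (-513/6)(16.00/3610.5).

-0.379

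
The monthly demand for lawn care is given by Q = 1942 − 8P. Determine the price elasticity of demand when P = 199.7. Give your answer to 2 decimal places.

-4.64

At P = 199.7, Q = 344.400.
dQ/dP = −8.
ε = (dQ/dP)(P/Q) = (-8)(199.7/344.400).
|ε| > 1, so demand is elastic at this price.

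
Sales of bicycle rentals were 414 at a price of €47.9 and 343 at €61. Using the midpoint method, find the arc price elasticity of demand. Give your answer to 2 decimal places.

ΔQ = 343 − 414 = -71; ΔP = 61 − 47.9 = 13.1.
Midpoints: P̄ = 54.45, Q̄ = 378.5.
ε = (ΔQ/ΔP)(P̄/Q̄) = (-71/13.1)(54.45/378.5).

-0.78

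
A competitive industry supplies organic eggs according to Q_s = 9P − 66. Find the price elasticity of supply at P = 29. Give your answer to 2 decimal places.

1.34

At P = 29, Q_s = 195.
dQ_s/dP = 9.
ε_s = (dQ_s/dP)(P/Q_s) = (9)(29/195).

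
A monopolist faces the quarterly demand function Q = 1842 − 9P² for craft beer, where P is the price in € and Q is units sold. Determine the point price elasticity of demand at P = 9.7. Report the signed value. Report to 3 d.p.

-1.702

At P = 9.7, Q = 995.190.
dQ/dP = −18P = -174.600.
ε = (dQ/dP)(P/Q) = (-174.600)(9.7/995.190).
|ε| > 1, so demand is elastic at this price.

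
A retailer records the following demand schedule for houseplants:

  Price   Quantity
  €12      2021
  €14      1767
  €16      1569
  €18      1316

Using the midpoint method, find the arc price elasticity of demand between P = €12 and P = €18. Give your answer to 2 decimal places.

At P = 12, Q = 2021; at P = 18, Q = 1316.
ΔQ = -705, ΔP = 6. Midpoints: P̄ = 15.00, Q̄ = 1668.5.
ε = (ΔQ/ΔP)(P̄/Q̄) = (-705/6)(15.00/1668.5).

-1.06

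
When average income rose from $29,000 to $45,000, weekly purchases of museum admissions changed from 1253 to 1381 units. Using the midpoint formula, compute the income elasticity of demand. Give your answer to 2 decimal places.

ΔQ = 128, ΔI = 16000. Midpoints: Ī = 37,000, Q̄ = 1317.0.
ε_I = (ΔQ/ΔI)(Ī/Q̄) = (128/16000)(37000/1317.0).

0.22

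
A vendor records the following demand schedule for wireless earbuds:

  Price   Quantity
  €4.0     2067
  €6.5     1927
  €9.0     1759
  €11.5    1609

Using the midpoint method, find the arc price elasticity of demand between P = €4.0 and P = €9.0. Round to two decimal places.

At P = 4.0, Q = 2067; at P = 9.0, Q = 1759.
ΔQ = -308, ΔP = 5.0. Midpoints: P̄ = 6.50, Q̄ = 1913.0.
ε = (ΔQ/ΔP)(P̄/Q̄) = (-308/5.0)(6.50/1913.0).

-0.21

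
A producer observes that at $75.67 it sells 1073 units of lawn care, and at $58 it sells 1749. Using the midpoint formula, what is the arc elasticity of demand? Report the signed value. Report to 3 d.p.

-1.812

ΔQ = 1749 − 1073 = 676; ΔP = 58 − 75.67 = -17.67.
Midpoints: P̄ = 66.84, Q̄ = 1411.0.
ε = (ΔQ/ΔP)(P̄/Q̄) = (676/-17.67)(66.84/1411.0).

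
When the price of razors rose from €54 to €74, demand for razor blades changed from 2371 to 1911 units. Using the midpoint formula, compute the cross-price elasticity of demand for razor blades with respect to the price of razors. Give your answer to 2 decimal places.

ΔQ_x = 1911 − 2371 = -460; ΔP_y = 74 − 54 = 20.
Midpoints: P̄_y = 64.00, Q̄_x = 2141.0.
ε_xy = (ΔQ_x/ΔP_y)(P̄_y/Q̄_x) = (-460/20)(64.00/2141.0).
ε_xy < 0, so the goods are complements.

-0.69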